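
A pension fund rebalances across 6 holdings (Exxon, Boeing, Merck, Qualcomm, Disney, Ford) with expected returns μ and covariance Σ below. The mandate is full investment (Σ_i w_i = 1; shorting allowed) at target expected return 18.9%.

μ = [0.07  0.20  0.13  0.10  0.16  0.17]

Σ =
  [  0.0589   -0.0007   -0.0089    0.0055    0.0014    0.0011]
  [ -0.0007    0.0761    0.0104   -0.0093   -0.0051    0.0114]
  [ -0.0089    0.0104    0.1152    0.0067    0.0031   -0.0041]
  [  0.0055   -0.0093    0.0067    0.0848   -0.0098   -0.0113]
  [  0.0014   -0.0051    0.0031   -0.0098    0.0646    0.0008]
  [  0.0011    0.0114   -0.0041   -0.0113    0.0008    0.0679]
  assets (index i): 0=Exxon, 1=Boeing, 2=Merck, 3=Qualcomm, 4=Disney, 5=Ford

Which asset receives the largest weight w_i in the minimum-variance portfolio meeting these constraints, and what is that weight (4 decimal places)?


Boeing (0.4177)

g=Σ⁻¹μ = [1.0521  2.5954  0.8679  1.9805  2.8880  2.3989]
h=Σ⁻¹𝟙 = [16.1551  13.0582  7.8952  15.6473  17.9680  15.1425]
a=μᵀg=1.773485  b=𝟙ᵀg=11.782705  c=𝟙ᵀh=85.866257  D=ac−b²=13.450366
λ₁=(c·0.189−b)/D = (85.866257·0.189−11.782705)/13.450366 = 0.330550
λ₂=(a−b·0.189)/D = (1.773485−11.782705·0.189)/13.450366 = -0.033713
w* = 0.330550·g + -0.033713·h:
  w_0 = 0.330550·1.0521 + -0.033713·16.1551 = -0.1969  (Exxon)
  w_1 = 0.330550·2.5954 + -0.033713·13.0582 = 0.4177  (Boeing)
  w_2 = 0.330550·0.8679 + -0.033713·7.8952 = 0.0207  (Merck)
  w_3 = 0.330550·1.9805 + -0.033713·15.6473 = 0.1271  (Qualcomm)
  w_4 = 0.330550·2.8880 + -0.033713·17.9680 = 0.3489  (Disney)
  w_5 = 0.330550·2.3989 + -0.033713·15.1425 = 0.2825  (Ford)
Σw_i=1.0000  μᵀw=0.1890
σ²=wᵀΣw=λ₁·μ_p+λ₂ = 0.330550·0.189 + -0.033713 = 0.028761 ≈ 0.0288


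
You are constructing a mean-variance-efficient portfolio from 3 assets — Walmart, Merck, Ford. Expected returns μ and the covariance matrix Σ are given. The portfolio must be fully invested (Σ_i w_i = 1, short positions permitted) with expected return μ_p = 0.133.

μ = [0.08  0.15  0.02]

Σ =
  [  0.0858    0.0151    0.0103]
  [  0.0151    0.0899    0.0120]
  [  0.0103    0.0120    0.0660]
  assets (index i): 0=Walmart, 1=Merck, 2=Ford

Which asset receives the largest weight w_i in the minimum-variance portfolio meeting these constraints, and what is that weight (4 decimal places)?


Merck (0.7260)

x=Σ⁻¹μ = [0.6668  1.5680  -0.0861]
y=Σ⁻¹𝟙 = [8.7662  8.0055  12.3279]
a=μᵀx=0.286823  b=𝟙ᵀx=2.148680  c=𝟙ᵀy=29.099615  D=ac−b²=3.729619
λ₁=(c·0.133−b)/D = (29.099615·0.133−2.148680)/3.729619 = 0.461594
λ₂=(a−b·0.133)/D = (0.286823−2.148680·0.133)/3.729619 = 0.000281
w* = 0.461594·x + 0.000281·y:
  w_0 = 0.461594·0.6668 + 0.000281·8.7662 = 0.3102  (Walmart)
  w_1 = 0.461594·1.5680 + 0.000281·8.0055 = 0.7260  (Merck)
  w_2 = 0.461594·-0.0861 + 0.000281·12.3279 = -0.0363  (Ford)
Σw_i=1.0000  μᵀw=0.1330
σ²=wᵀΣw=λ₁·μ_p+λ₂ = 0.461594·0.133 + 0.000281 = 0.061673 ≈ 0.0617


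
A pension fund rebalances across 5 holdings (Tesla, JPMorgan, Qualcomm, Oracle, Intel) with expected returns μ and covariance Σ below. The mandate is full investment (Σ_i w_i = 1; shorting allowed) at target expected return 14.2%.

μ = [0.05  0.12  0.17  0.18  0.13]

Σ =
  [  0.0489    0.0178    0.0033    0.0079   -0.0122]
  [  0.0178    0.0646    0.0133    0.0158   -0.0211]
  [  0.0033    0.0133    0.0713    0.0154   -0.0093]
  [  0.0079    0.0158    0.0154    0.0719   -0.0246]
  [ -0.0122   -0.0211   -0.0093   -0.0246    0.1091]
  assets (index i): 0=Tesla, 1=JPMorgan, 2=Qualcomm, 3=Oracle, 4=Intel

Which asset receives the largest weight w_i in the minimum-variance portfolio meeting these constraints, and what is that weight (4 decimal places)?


Oracle (0.2715)

x=Σ⁻¹μ = [0.5256  1.4577  1.8416  2.5019  2.2534]
y=Σ⁻¹𝟙 = [17.9780  10.7187  10.5826  13.1685  17.1206]
a=μᵀx=1.257560  b=𝟙ᵀx=8.580192  c=𝟙ᵀy=69.568400  D=ac−b²=13.866749
λ₁=(c·0.142−b)/D = (69.568400·0.142−8.580192)/13.866749 = 0.093643
λ₂=(a−b·0.142)/D = (1.257560−8.580192·0.142)/13.866749 = 0.002825
w* = 0.093643·x + 0.002825·y:
  w_0 = 0.093643·0.5256 + 0.002825·17.9780 = 0.1000  (Tesla)
  w_1 = 0.093643·1.4577 + 0.002825·10.7187 = 0.1668  (JPMorgan)
  w_2 = 0.093643·1.8416 + 0.002825·10.5826 = 0.2023  (Qualcomm)
  w_3 = 0.093643·2.5019 + 0.002825·13.1685 = 0.2715  (Oracle)
  w_4 = 0.093643·2.2534 + 0.002825·17.1206 = 0.2594  (Intel)
Σw_i=1.0000  μᵀw=0.1420
σ²=wᵀΣw=λ₁·μ_p+λ₂ = 0.093643·0.142 + 0.002825 = 0.016122 ≈ 0.0161


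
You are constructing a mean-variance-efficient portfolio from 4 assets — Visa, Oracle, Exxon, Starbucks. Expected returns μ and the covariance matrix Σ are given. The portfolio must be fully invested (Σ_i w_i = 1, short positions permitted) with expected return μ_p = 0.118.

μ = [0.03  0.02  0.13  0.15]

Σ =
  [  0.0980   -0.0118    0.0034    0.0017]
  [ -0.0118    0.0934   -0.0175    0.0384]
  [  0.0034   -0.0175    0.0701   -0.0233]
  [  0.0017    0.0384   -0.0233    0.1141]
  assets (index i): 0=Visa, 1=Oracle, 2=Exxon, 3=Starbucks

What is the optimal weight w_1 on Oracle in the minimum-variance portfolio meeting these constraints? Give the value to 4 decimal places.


0.0761

g=Σ⁻¹μ = [0.1828  -0.0579  2.4393  1.8295]
h=Σ⁻¹𝟙 = [10.8534  12.2673  19.6202  8.4806]
a=μᵀg=0.595858  b=𝟙ᵀg=4.393657  c=𝟙ᵀh=51.221438  D=ac−b²=11.216499
λ₁=(c·0.118−b)/D = (51.221438·0.118−4.393657)/11.216499 = 0.147147
λ₂=(a−b·0.118)/D = (0.595858−4.393657·0.118)/11.216499 = 0.006901
w* = 0.147147·g + 0.006901·h:
  w_0 = 0.147147·0.1828 + 0.006901·10.8534 = 0.1018  (Visa)
  w_1 = 0.147147·-0.0579 + 0.006901·12.2673 = 0.0761  (Oracle)
  w_2 = 0.147147·2.4393 + 0.006901·19.6202 = 0.4943  (Exxon)
  w_3 = 0.147147·1.8295 + 0.006901·8.4806 = 0.3277  (Starbucks)
Σw_i=1.0000  μᵀw=0.1180
σ²=wᵀΣw=λ₁·μ_p+λ₂ = 0.147147·0.118 + 0.006901 = 0.024264 ≈ 0.0243


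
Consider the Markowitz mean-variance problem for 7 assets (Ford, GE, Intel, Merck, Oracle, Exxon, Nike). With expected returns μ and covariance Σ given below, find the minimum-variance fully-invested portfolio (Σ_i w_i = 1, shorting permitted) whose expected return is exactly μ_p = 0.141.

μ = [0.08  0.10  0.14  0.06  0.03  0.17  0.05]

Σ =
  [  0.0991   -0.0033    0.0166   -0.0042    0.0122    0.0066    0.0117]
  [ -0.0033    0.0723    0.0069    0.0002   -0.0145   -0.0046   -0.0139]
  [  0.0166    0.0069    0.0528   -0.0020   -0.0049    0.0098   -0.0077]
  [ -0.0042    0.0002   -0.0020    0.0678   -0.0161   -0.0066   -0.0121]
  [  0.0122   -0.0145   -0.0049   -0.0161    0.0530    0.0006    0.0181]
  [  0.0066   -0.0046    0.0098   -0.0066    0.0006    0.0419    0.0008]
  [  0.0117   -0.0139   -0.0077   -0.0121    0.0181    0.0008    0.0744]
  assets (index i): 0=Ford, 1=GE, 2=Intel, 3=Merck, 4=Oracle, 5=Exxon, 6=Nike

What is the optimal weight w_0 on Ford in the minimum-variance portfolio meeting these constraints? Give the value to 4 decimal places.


x=Σ⁻¹μ = [0.0367  1.9504  2.0036  1.8750  1.4048  4.0501  1.1577]
y=Σ⁻¹𝟙 = [2.0621  22.7892  16.6121  27.5271  28.6604  25.7720  16.3207]
a=μᵀx=1.379529  b=𝟙ᵀx=12.478303  c=𝟙ᵀy=139.743708  D=ac−b²=37.072372
λ₁=(c·0.141−b)/D = (139.743708·0.141−12.478303)/37.072372 = 0.194904
λ₂=(a−b·0.141)/D = (1.379529−12.478303·0.141)/37.072372 = -0.010248
w* = 0.194904·x + -0.010248·y:
  w_0 = 0.194904·0.0367 + -0.010248·2.0621 = -0.0140  (Ford)
  w_1 = 0.194904·1.9504 + -0.010248·22.7892 = 0.1466  (GE)
  w_2 = 0.194904·2.0036 + -0.010248·16.6121 = 0.2203  (Intel)
  w_3 = 0.194904·1.8750 + -0.010248·27.5271 = 0.0834  (Merck)
  w_4 = 0.194904·1.4048 + -0.010248·28.6604 = -0.0199  (Oracle)
  w_5 = 0.194904·4.0501 + -0.010248·25.7720 = 0.5253  (Exxon)
  w_6 = 0.194904·1.1577 + -0.010248·16.3207 = 0.0584  (Nike)
Σw_i=1.0000  μᵀw=0.1410
σ²=wᵀΣw=λ₁·μ_p+λ₂ = 0.194904·0.141 + -0.010248 = 0.017234 ≈ 0.0172

-0.0140


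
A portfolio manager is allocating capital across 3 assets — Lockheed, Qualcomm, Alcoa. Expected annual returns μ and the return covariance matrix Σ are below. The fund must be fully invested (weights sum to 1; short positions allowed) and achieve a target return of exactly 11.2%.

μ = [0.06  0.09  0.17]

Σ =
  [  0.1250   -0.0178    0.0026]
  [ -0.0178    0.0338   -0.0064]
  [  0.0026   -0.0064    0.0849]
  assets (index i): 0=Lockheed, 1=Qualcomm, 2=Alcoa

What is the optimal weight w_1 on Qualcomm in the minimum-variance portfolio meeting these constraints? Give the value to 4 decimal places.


0.5310

x=Σ⁻¹μ = [0.9438  3.5846  2.2437]
y=Σ⁻¹𝟙 = [13.2987  39.3034  14.3341]
a=μᵀx=0.760662  b=𝟙ᵀx=6.772020  c=𝟙ᵀy=66.936133  D=ac−b²=5.055517
λ₁=(c·0.112−b)/D = (66.936133·0.112−6.772020)/5.055517 = 0.143373
λ₂=(a−b·0.112)/D = (0.760662−6.772020·0.112)/5.055517 = 0.000434
w* = 0.143373·x + 0.000434·y:
  w_0 = 0.143373·0.9438 + 0.000434·13.2987 = 0.1411  (Lockheed)
  w_1 = 0.143373·3.5846 + 0.000434·39.3034 = 0.5310  (Qualcomm)
  w_2 = 0.143373·2.2437 + 0.000434·14.3341 = 0.3279  (Alcoa)
Σw_i=1.0000  μᵀw=0.1120
σ²=wᵀΣw=λ₁·μ_p+λ₂ = 0.143373·0.112 + 0.000434 = 0.016492 ≈ 0.0165


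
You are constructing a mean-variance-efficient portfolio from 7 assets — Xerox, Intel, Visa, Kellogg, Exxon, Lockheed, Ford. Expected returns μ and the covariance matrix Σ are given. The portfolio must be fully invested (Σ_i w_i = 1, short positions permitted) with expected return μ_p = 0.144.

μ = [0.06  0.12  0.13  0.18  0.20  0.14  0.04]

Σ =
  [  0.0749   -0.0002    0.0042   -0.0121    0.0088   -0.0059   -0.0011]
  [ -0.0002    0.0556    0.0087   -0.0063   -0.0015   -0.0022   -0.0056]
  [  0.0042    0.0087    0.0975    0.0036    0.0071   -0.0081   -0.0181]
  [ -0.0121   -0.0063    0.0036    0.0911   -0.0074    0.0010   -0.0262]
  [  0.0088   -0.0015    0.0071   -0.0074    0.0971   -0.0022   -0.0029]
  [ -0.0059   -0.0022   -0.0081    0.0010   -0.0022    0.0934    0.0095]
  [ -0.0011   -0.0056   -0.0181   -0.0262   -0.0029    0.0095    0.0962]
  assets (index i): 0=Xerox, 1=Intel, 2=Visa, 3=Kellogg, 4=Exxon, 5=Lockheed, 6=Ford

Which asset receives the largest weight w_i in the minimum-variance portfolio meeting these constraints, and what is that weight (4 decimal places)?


Kellogg (0.2345)

p=Σ⁻¹μ = [1.0878  2.5688  1.2004  2.8396  2.2101  1.6028  1.4853]
q=Σ⁻¹𝟙 = [15.9834  21.2924  10.5119  20.2322  10.7609  11.2831  18.5154]
a=μᵀp=1.766541  b=𝟙ᵀp=12.994858  c=𝟙ᵀq=108.579284  D=ac−b²=22.943445
λ₁=(c·0.144−b)/D = (108.579284·0.144−12.994858)/22.943445 = 0.115090
λ₂=(a−b·0.144)/D = (1.766541−12.994858·0.144)/22.943445 = -0.004564
w* = 0.115090·p + -0.004564·q:
  w_0 = 0.115090·1.0878 + -0.004564·15.9834 = 0.0522  (Xerox)
  w_1 = 0.115090·2.5688 + -0.004564·21.2924 = 0.1985  (Intel)
  w_2 = 0.115090·1.2004 + -0.004564·10.5119 = 0.0902  (Visa)
  w_3 = 0.115090·2.8396 + -0.004564·20.2322 = 0.2345  (Kellogg)
  w_4 = 0.115090·2.2101 + -0.004564·10.7609 = 0.2053  (Exxon)
  w_5 = 0.115090·1.6028 + -0.004564·11.2831 = 0.1330  (Lockheed)
  w_6 = 0.115090·1.4853 + -0.004564·18.5154 = 0.0864  (Ford)
Σw_i=1.0000  μᵀw=0.1440
σ²=wᵀΣw=λ₁·μ_p+λ₂ = 0.115090·0.144 + -0.004564 = 0.012009 ≈ 0.0120


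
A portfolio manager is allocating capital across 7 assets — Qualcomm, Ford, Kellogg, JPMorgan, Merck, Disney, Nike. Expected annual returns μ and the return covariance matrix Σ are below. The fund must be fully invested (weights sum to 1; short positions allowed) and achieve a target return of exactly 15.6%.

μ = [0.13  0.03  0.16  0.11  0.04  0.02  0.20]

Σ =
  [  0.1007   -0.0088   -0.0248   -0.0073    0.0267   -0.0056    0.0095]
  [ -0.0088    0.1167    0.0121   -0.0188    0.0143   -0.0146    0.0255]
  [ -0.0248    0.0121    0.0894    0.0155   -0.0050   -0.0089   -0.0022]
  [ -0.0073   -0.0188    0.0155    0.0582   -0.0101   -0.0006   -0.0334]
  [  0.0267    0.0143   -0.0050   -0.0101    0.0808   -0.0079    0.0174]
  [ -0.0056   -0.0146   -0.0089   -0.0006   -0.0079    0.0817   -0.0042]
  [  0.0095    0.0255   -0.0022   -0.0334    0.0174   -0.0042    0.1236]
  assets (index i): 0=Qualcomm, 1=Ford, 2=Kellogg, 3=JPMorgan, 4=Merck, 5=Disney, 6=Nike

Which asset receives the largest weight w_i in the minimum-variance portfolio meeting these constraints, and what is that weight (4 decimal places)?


u=Σ⁻¹μ = [1.8450  0.2944  1.8622  3.0368  -0.0949  0.7585  2.3085]
v=Σ⁻¹𝟙 = [13.0705  11.4854  10.9879  28.2172  9.4570  18.1146  11.8213]
a=μᵀu=1.353744  b=𝟙ᵀu=10.010512  c=𝟙ᵀv=103.153896  D=ac−b²=39.433611
λ₁=(c·0.156−b)/D = (103.153896·0.156−10.010512)/39.433611 = 0.154221
λ₂=(a−b·0.156)/D = (1.353744−10.010512·0.156)/39.433611 = -0.005272
w* = 0.154221·u + -0.005272·v:
  w_0 = 0.154221·1.8450 + -0.005272·13.0705 = 0.2156  (Qualcomm)
  w_1 = 0.154221·0.2944 + -0.005272·11.4854 = -0.0151  (Ford)
  w_2 = 0.154221·1.8622 + -0.005272·10.9879 = 0.2293  (Kellogg)
  w_3 = 0.154221·3.0368 + -0.005272·28.2172 = 0.3196  (JPMorgan)
  w_4 = 0.154221·-0.0949 + -0.005272·9.4570 = -0.0645  (Merck)
  w_5 = 0.154221·0.7585 + -0.005272·18.1146 = 0.0215  (Disney)
  w_6 = 0.154221·2.3085 + -0.005272·11.8213 = 0.2937  (Nike)
Σw_i=1.0000  μᵀw=0.1560
σ²=wᵀΣw=λ₁·μ_p+λ₂ = 0.154221·0.156 + -0.005272 = 0.018786 ≈ 0.0188

JPMorgan (0.3196)


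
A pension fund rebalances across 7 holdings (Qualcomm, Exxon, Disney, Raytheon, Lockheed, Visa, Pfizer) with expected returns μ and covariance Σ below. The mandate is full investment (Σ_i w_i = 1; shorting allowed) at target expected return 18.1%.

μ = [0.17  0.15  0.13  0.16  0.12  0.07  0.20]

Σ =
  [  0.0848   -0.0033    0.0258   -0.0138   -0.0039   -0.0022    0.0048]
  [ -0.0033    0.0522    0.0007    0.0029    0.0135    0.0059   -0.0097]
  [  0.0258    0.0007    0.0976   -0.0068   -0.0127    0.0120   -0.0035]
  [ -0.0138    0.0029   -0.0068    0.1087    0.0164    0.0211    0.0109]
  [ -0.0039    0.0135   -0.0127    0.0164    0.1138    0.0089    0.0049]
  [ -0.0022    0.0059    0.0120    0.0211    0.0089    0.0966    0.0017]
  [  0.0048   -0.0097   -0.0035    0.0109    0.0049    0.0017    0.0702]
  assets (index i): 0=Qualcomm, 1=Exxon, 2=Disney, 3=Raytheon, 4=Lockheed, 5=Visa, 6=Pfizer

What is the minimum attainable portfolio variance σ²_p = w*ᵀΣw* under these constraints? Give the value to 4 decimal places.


u=Σ⁻¹μ = [1.8750  3.3208  1.0730  1.3002  0.5247  0.0462  2.9935]
v=Σ⁻¹𝟙 = [10.7585  20.0115  8.2713  7.0268  5.5721  6.0340  15.0608]
a=μᵀu=1.829295  b=𝟙ᵀu=11.133424  c=𝟙ᵀv=72.735033  D=ac−b²=9.100712
λ₁=(c·0.181−b)/D = (72.735033·0.181−11.133424)/9.100712 = 0.223237
λ₂=(a−b·0.181)/D = (1.829295−11.133424·0.181)/9.100712 = -0.020422
w* = 0.223237·u + -0.020422·v:
  w_0 = 0.223237·1.8750 + -0.020422·10.7585 = 0.1988  (Qualcomm)
  w_1 = 0.223237·3.3208 + -0.020422·20.0115 = 0.3327  (Exxon)
  w_2 = 0.223237·1.0730 + -0.020422·8.2713 = 0.0706  (Disney)
  w_3 = 0.223237·1.3002 + -0.020422·7.0268 = 0.1468  (Raytheon)
  w_4 = 0.223237·0.5247 + -0.020422·5.5721 = 0.0033  (Lockheed)
  w_5 = 0.223237·0.0462 + -0.020422·6.0340 = -0.1129  (Visa)
  w_6 = 0.223237·2.9935 + -0.020422·15.0608 = 0.3607  (Pfizer)
Σw_i=1.0000  μᵀw=0.1810
σ²=wᵀΣw=λ₁·μ_p+λ₂ = 0.223237·0.181 + -0.020422 = 0.019984 ≈ 0.0200

0.0200


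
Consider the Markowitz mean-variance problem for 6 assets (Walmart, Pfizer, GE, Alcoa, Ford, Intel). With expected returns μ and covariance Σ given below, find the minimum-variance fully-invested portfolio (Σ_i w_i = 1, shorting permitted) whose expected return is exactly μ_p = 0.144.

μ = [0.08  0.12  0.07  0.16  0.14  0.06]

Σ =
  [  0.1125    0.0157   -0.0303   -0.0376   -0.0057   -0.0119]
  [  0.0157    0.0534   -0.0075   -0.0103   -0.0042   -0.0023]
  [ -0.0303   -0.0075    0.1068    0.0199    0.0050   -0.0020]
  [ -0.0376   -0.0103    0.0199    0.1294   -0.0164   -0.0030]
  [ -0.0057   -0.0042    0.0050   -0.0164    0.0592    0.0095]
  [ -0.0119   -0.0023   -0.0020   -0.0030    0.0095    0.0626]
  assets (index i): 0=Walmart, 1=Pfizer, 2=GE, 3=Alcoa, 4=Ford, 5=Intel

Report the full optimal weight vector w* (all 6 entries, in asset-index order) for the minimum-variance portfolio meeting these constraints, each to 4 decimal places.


0.0788  0.3052  -0.0375  0.2927  0.4402  -0.0794

g=Σ⁻¹μ = [1.5427  2.6064  0.7424  2.1919  3.0810  1.0087]
h=Σ⁻¹𝟙 = [17.4507  20.7046  12.2500  15.5698  20.4164  18.0916]
a=μᵀg=1.330717  b=𝟙ᵀg=11.173081  c=𝟙ᵀh=104.483228  D=ac−b²=14.199873
λ₁=(c·0.144−b)/D = (104.483228·0.144−11.173081)/14.199873 = 0.272714
λ₂=(a−b·0.144)/D = (1.330717−11.173081·0.144)/14.199873 = -0.019592
w* = 0.272714·g + -0.019592·h:
  w_0 = 0.272714·1.5427 + -0.019592·17.4507 = 0.0788  (Walmart)
  w_1 = 0.272714·2.6064 + -0.019592·20.7046 = 0.3052  (Pfizer)
  w_2 = 0.272714·0.7424 + -0.019592·12.2500 = -0.0375  (GE)
  w_3 = 0.272714·2.1919 + -0.019592·15.5698 = 0.2927  (Alcoa)
  w_4 = 0.272714·3.0810 + -0.019592·20.4164 = 0.4402  (Ford)
  w_5 = 0.272714·1.0087 + -0.019592·18.0916 = -0.0794  (Intel)
Σw_i=1.0000  μᵀw=0.1440
σ²=wᵀΣw=λ₁·μ_p+λ₂ = 0.272714·0.144 + -0.019592 = 0.019679 ≈ 0.0197


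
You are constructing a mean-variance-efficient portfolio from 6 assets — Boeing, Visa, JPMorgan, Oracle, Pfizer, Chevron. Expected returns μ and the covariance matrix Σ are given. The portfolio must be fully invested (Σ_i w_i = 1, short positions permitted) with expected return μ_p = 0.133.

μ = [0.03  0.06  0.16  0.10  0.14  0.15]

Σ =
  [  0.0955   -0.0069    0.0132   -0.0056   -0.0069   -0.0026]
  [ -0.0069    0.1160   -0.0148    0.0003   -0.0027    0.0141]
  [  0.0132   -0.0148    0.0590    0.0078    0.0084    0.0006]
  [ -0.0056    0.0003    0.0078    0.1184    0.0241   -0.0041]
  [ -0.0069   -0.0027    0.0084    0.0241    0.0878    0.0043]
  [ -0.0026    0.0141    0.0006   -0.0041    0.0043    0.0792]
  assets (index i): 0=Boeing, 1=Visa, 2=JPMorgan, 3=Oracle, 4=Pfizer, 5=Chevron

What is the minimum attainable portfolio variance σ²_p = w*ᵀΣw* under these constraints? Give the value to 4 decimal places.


0.0191

u=Σ⁻¹μ = [0.1642  0.6744  2.5954  0.5038  1.1572  1.7229]
v=Σ⁻¹𝟙 = [10.4485  10.0006  14.8980  6.5279  8.7653  10.9380]
a=μᵀu=0.931470  b=𝟙ᵀu=6.817807  c=𝟙ᵀv=61.578287  D=ac−b²=10.875847
λ₁=(c·0.133−b)/D = (61.578287·0.133−6.817807)/10.875847 = 0.126161
λ₂=(a−b·0.133)/D = (0.931470−6.817807·0.133)/10.875847 = 0.002271
w* = 0.126161·u + 0.002271·v:
  w_0 = 0.126161·0.1642 + 0.002271·10.4485 = 0.0444  (Boeing)
  w_1 = 0.126161·0.6744 + 0.002271·10.0006 = 0.1078  (Visa)
  w_2 = 0.126161·2.5954 + 0.002271·14.8980 = 0.3613  (JPMorgan)
  w_3 = 0.126161·0.5038 + 0.002271·6.5279 = 0.0784  (Oracle)
  w_4 = 0.126161·1.1572 + 0.002271·8.7653 = 0.1659  (Pfizer)
  w_5 = 0.126161·1.7229 + 0.002271·10.9380 = 0.2422  (Chevron)
Σw_i=1.0000  μᵀw=0.1330
σ²=wᵀΣw=λ₁·μ_p+λ₂ = 0.126161·0.133 + 0.002271 = 0.019051 ≈ 0.0191


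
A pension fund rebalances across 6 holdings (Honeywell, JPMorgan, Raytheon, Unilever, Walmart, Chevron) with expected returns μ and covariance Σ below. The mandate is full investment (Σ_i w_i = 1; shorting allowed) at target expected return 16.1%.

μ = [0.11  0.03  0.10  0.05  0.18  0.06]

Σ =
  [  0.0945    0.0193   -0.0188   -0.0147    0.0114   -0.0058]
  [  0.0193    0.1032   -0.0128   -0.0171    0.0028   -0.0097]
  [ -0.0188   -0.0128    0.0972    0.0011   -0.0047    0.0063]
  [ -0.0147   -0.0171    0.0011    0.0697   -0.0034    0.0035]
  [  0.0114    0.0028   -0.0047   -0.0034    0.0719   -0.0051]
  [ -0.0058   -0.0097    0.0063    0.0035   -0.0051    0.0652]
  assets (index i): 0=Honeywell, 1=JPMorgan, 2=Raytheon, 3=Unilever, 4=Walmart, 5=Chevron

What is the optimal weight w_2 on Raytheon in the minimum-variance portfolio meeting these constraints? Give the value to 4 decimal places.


0.2224

u=Σ⁻¹μ = [1.2899  0.4451  1.3735  1.1437  2.5037  1.1029]
v=Σ⁻¹𝟙 = [13.0288  13.5293  13.9434  20.0321  14.3952  17.2126]
a=μᵀu=0.866630  b=𝟙ᵀu=7.858887  c=𝟙ᵀv=92.141397  D=ac−b²=18.090418
λ₁=(c·0.161−b)/D = (92.141397·0.161−7.858887)/18.090418 = 0.385612
λ₂=(a−b·0.161)/D = (0.866630−7.858887·0.161)/18.090418 = -0.022037
w* = 0.385612·u + -0.022037·v:
  w_0 = 0.385612·1.2899 + -0.022037·13.0288 = 0.2103  (Honeywell)
  w_1 = 0.385612·0.4451 + -0.022037·13.5293 = -0.1265  (JPMorgan)
  w_2 = 0.385612·1.3735 + -0.022037·13.9434 = 0.2224  (Raytheon)
  w_3 = 0.385612·1.1437 + -0.022037·20.0321 = -0.0004  (Unilever)
  w_4 = 0.385612·2.5037 + -0.022037·14.3952 = 0.6482  (Walmart)
  w_5 = 0.385612·1.1029 + -0.022037·17.2126 = 0.0460  (Chevron)
Σw_i=1.0000  μᵀw=0.1610
σ²=wᵀΣw=λ₁·μ_p+λ₂ = 0.385612·0.161 + -0.022037 = 0.040047 ≈ 0.0400


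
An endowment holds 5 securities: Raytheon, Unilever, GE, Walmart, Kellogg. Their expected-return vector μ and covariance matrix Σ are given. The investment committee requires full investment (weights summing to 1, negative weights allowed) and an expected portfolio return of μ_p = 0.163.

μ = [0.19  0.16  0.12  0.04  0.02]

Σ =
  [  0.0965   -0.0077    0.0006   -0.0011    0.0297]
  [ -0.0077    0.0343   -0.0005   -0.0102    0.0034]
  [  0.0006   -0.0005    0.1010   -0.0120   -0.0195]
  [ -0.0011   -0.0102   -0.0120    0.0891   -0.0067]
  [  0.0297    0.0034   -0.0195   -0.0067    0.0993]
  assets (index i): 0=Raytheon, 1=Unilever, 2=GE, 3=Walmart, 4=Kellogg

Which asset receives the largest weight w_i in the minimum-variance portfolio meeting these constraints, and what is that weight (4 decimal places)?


Unilever (0.5849)

x=Σ⁻¹μ = [2.5587  5.6772  1.2702  1.2697  -0.4232]
y=Σ⁻¹𝟙 = [10.3744  36.1102  14.0443  18.1070  9.7108]
a=μᵀx=1.589249  b=𝟙ᵀx=10.352572  c=𝟙ᵀy=88.346666  D=ac−b²=33.229119
λ₁=(c·0.163−b)/D = (88.346666·0.163−10.352572)/33.229119 = 0.121819
λ₂=(a−b·0.163)/D = (1.589249−10.352572·0.163)/33.229119 = -0.002956
w* = 0.121819·x + -0.002956·y:
  w_0 = 0.121819·2.5587 + -0.002956·10.3744 = 0.2810  (Raytheon)
  w_1 = 0.121819·5.6772 + -0.002956·36.1102 = 0.5849  (Unilever)
  w_2 = 0.121819·1.2702 + -0.002956·14.0443 = 0.1132  (GE)
  w_3 = 0.121819·1.2697 + -0.002956·18.1070 = 0.1011  (Walmart)
  w_4 = 0.121819·-0.4232 + -0.002956·9.7108 = -0.0803  (Kellogg)
Σw_i=1.0000  μᵀw=0.1630
σ²=wᵀΣw=λ₁·μ_p+λ₂ = 0.121819·0.163 + -0.002956 = 0.016901 ≈ 0.0169


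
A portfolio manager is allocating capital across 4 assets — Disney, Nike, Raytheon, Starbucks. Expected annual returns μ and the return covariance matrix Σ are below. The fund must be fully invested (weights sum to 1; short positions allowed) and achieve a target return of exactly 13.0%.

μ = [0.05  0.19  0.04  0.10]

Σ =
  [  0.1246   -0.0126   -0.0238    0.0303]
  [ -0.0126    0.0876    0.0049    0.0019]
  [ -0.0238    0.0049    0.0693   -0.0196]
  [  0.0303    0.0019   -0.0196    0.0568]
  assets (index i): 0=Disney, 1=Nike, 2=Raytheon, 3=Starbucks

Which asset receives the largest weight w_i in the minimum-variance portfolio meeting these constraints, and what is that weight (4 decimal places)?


p=Σ⁻¹μ = [0.3685  2.1210  1.0816  1.8663]
q=Σ⁻¹𝟙 = [8.4238  10.9342  22.3347  20.4532]
a=μᵀp=0.651304  b=𝟙ᵀp=5.437403  c=𝟙ᵀq=62.145902  D=ac−b²=10.910506
λ₁=(c·0.130−b)/D = (62.145902·0.130−5.437403)/10.910506 = 0.242112
λ₂=(a−b·0.130)/D = (0.651304−5.437403·0.130)/10.910506 = -0.005092
w* = 0.242112·p + -0.005092·q:
  w_0 = 0.242112·0.3685 + -0.005092·8.4238 = 0.0463  (Disney)
  w_1 = 0.242112·2.1210 + -0.005092·10.9342 = 0.4578  (Nike)
  w_2 = 0.242112·1.0816 + -0.005092·22.3347 = 0.1481  (Raytheon)
  w_3 = 0.242112·1.8663 + -0.005092·20.4532 = 0.3477  (Starbucks)
Σw_i=1.0000  μᵀw=0.1300
σ²=wᵀΣw=λ₁·μ_p+λ₂ = 0.242112·0.130 + -0.005092 = 0.026382 ≈ 0.0264

Nike (0.4578)


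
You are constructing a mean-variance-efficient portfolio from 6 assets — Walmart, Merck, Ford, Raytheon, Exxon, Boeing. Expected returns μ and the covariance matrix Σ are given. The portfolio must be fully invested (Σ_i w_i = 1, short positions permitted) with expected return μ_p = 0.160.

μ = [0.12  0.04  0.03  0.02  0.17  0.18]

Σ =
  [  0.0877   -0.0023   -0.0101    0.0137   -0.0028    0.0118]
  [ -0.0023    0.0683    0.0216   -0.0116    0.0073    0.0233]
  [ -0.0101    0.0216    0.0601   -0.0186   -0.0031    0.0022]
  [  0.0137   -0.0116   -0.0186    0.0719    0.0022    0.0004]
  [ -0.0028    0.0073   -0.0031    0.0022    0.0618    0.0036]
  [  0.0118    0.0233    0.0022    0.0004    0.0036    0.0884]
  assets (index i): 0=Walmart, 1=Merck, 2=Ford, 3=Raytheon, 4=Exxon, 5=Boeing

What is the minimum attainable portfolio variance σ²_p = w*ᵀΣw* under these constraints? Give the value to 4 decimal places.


0.0261

p=Σ⁻¹μ = [1.2925  -0.6318  1.0525  0.1054  2.8230  1.8886]
q=Σ⁻¹𝟙 = [10.9029  7.1156  22.1140  18.1755  15.9066  6.7010]
a=μᵀp=0.983369  b=𝟙ᵀp=6.530198  c=𝟙ᵀq=80.915611  D=ac−b²=36.926419
λ₁=(c·0.160−b)/D = (80.915611·0.160−6.530198)/36.926419 = 0.173759
λ₂=(a−b·0.160)/D = (0.983369−6.530198·0.160)/36.926419 = -0.001664
w* = 0.173759·p + -0.001664·q:
  w_0 = 0.173759·1.2925 + -0.001664·10.9029 = 0.2064  (Walmart)
  w_1 = 0.173759·-0.6318 + -0.001664·7.1156 = -0.1216  (Merck)
  w_2 = 0.173759·1.0525 + -0.001664·22.1140 = 0.1461  (Ford)
  w_3 = 0.173759·0.1054 + -0.001664·18.1755 = -0.0119  (Raytheon)
  w_4 = 0.173759·2.8230 + -0.001664·15.9066 = 0.4641  (Exxon)
  w_5 = 0.173759·1.8886 + -0.001664·6.7010 = 0.3170  (Boeing)
Σw_i=1.0000  μᵀw=0.1600
σ²=wᵀΣw=λ₁·μ_p+λ₂ = 0.173759·0.160 + -0.001664 = 0.026137 ≈ 0.0261


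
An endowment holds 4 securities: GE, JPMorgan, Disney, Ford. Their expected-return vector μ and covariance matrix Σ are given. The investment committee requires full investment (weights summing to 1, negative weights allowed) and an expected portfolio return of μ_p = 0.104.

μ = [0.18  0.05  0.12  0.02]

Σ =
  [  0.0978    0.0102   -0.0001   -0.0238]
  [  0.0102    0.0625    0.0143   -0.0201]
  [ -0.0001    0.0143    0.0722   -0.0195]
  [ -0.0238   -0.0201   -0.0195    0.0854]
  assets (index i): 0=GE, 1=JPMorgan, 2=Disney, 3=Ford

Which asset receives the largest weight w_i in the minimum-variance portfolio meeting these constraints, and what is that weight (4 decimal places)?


x=Σ⁻¹μ = [2.1311  0.4499  1.9483  1.3789]
y=Σ⁻¹𝟙 = [14.1656  17.4348  16.7894  23.5945]
a=μᵀx=0.667469  b=𝟙ᵀx=5.908158  c=𝟙ᵀy=71.984247  D=ac−b²=13.140885
λ₁=(c·0.104−b)/D = (71.984247·0.104−5.908158)/13.140885 = 0.120099
λ₂=(a−b·0.104)/D = (0.667469−5.908158·0.104)/13.140885 = 0.004035
w* = 0.120099·x + 0.004035·y:
  w_0 = 0.120099·2.1311 + 0.004035·14.1656 = 0.3131  (GE)
  w_1 = 0.120099·0.4499 + 0.004035·17.4348 = 0.1244  (JPMorgan)
  w_2 = 0.120099·1.9483 + 0.004035·16.7894 = 0.3017  (Disney)
  w_3 = 0.120099·1.3789 + 0.004035·23.5945 = 0.2608  (Ford)
Σw_i=1.0000  μᵀw=0.1040
σ²=wᵀΣw=λ₁·μ_p+λ₂ = 0.120099·0.104 + 0.004035 = 0.016525 ≈ 0.0165

GE (0.3131)


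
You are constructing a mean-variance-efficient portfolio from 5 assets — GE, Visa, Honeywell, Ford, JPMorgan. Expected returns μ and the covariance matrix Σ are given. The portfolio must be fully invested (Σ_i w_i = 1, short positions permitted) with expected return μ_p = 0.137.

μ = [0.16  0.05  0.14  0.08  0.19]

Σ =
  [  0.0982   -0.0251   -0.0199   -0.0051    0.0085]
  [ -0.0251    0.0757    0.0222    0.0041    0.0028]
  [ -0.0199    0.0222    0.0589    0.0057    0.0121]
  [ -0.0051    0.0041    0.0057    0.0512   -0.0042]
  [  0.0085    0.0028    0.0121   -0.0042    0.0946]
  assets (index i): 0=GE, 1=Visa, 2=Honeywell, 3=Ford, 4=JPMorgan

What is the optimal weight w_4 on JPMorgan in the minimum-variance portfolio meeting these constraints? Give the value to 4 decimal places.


x=Σ⁻¹μ = [2.2101  0.5309  2.4505  1.5946  1.5515]
y=Σ⁻¹𝟙 = [16.7872  13.2870  14.2017  19.1904  7.7047]
a=μᵀx=1.145590  b=𝟙ᵀx=8.337659  c=𝟙ᵀy=71.170955  D=ac−b²=12.016218
λ₁=(c·0.137−b)/D = (71.170955·0.137−8.337659)/12.016218 = 0.117571
λ₂=(a−b·0.137)/D = (1.145590−8.337659·0.137)/12.016218 = 0.000277
w* = 0.117571·x + 0.000277·y:
  w_0 = 0.117571·2.2101 + 0.000277·16.7872 = 0.2645  (GE)
  w_1 = 0.117571·0.5309 + 0.000277·13.2870 = 0.0661  (Visa)
  w_2 = 0.117571·2.4505 + 0.000277·14.2017 = 0.2920  (Honeywell)
  w_3 = 0.117571·1.5946 + 0.000277·19.1904 = 0.1928  (Ford)
  w_4 = 0.117571·1.5515 + 0.000277·7.7047 = 0.1846  (JPMorgan)
Σw_i=1.0000  μᵀw=0.1370
σ²=wᵀΣw=λ₁·μ_p+λ₂ = 0.117571·0.137 + 0.000277 = 0.016384 ≈ 0.0164

0.1846


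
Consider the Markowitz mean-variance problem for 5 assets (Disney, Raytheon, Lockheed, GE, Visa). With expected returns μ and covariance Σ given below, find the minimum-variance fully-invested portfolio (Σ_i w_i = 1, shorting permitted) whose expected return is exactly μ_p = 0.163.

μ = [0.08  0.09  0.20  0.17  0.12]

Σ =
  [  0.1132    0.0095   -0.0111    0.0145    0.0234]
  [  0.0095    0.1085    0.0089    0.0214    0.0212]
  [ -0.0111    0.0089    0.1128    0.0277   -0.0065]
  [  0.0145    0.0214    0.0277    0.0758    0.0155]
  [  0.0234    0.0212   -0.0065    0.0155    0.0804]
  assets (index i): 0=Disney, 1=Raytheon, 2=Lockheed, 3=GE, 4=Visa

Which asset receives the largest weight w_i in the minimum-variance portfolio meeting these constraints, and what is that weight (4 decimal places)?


x=Σ⁻¹μ = [0.4305  0.1745  1.5514  1.2996  1.1961]
y=Σ⁻¹𝟙 = [6.6818  5.1352  8.2252  5.6779  8.7094]
a=μᵀx=0.724895  b=𝟙ᵀx=4.652122  c=𝟙ᵀy=34.429532  D=ac−b²=3.315542
λ₁=(c·0.163−b)/D = (34.429532·0.163−4.652122)/3.315542 = 0.289513
λ₂=(a−b·0.163)/D = (0.724895−4.652122·0.163)/3.315542 = -0.010074
w* = 0.289513·x + -0.010074·y:
  w_0 = 0.289513·0.4305 + -0.010074·6.6818 = 0.0573  (Disney)
  w_1 = 0.289513·0.1745 + -0.010074·5.1352 = -0.0012  (Raytheon)
  w_2 = 0.289513·1.5514 + -0.010074·8.2252 = 0.3663  (Lockheed)
  w_3 = 0.289513·1.2996 + -0.010074·5.6779 = 0.3190  (GE)
  w_4 = 0.289513·1.1961 + -0.010074·8.7094 = 0.2586  (Visa)
Σw_i=1.0000  μᵀw=0.1630
σ²=wᵀΣw=λ₁·μ_p+λ₂ = 0.289513·0.163 + -0.010074 = 0.037116 ≈ 0.0371

Lockheed (0.3663)


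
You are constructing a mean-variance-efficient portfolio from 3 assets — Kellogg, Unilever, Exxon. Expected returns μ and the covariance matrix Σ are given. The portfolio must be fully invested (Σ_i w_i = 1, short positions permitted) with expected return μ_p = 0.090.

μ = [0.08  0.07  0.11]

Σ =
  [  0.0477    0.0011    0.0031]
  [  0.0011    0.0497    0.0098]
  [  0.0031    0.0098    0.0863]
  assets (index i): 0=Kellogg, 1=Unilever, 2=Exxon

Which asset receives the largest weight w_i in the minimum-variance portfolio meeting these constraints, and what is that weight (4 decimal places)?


Exxon (0.4012)

x=Σ⁻¹μ = [1.5798  1.1593  1.0862]
y=Σ⁻¹𝟙 = [19.9767  17.9369  8.8330]
a=μᵀx=0.327022  b=𝟙ᵀx=3.825348  c=𝟙ᵀy=46.746564  D=ac−b²=0.653853
λ₁=(c·0.090−b)/D = (46.746564·0.090−3.825348)/0.653853 = 0.583989
λ₂=(a−b·0.090)/D = (0.327022−3.825348·0.090)/0.653853 = -0.026397
w* = 0.583989·x + -0.026397·y:
  w_0 = 0.583989·1.5798 + -0.026397·19.9767 = 0.3953  (Kellogg)
  w_1 = 0.583989·1.1593 + -0.026397·17.9369 = 0.2035  (Unilever)
  w_2 = 0.583989·1.0862 + -0.026397·8.8330 = 0.4012  (Exxon)
Σw_i=1.0000  μᵀw=0.0900
σ²=wᵀΣw=λ₁·μ_p+λ₂ = 0.583989·0.090 + -0.026397 = 0.026162 ≈ 0.0262


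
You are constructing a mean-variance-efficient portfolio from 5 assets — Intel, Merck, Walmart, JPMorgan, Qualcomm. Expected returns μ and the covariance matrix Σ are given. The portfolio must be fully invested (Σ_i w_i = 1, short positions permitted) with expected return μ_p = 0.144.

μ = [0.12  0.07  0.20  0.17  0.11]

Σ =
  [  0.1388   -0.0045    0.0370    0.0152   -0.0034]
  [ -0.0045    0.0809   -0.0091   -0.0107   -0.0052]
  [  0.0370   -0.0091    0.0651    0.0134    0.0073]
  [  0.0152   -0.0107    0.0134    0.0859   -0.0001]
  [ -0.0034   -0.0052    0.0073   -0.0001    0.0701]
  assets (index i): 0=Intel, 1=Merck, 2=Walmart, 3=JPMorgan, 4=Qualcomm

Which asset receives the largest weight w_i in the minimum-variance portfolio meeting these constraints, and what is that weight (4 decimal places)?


Walmart (0.3260)

x=Σ⁻¹μ = [0.0231  1.4954  2.7547  1.7331  1.3968]
y=Σ⁻¹𝟙 = [3.7774  16.2847  11.5595  11.2151  14.4688]
a=μᵀx=1.106683  b=𝟙ᵀx=7.403245  c=𝟙ᵀy=57.305435  D=ac−b²=8.610904
λ₁=(c·0.144−b)/D = (57.305435·0.144−7.403245)/8.610904 = 0.098565
λ₂=(a−b·0.144)/D = (1.106683−7.403245·0.144)/8.610904 = 0.004717
w* = 0.098565·x + 0.004717·y:
  w_0 = 0.098565·0.0231 + 0.004717·3.7774 = 0.0201  (Intel)
  w_1 = 0.098565·1.4954 + 0.004717·16.2847 = 0.2242  (Merck)
  w_2 = 0.098565·2.7547 + 0.004717·11.5595 = 0.3260  (Walmart)
  w_3 = 0.098565·1.7331 + 0.004717·11.2151 = 0.2237  (JPMorgan)
  w_4 = 0.098565·1.3968 + 0.004717·14.4688 = 0.2059  (Qualcomm)
Σw_i=1.0000  μᵀw=0.1440
σ²=wᵀΣw=λ₁·μ_p+λ₂ = 0.098565·0.144 + 0.004717 = 0.018910 ≈ 0.0189


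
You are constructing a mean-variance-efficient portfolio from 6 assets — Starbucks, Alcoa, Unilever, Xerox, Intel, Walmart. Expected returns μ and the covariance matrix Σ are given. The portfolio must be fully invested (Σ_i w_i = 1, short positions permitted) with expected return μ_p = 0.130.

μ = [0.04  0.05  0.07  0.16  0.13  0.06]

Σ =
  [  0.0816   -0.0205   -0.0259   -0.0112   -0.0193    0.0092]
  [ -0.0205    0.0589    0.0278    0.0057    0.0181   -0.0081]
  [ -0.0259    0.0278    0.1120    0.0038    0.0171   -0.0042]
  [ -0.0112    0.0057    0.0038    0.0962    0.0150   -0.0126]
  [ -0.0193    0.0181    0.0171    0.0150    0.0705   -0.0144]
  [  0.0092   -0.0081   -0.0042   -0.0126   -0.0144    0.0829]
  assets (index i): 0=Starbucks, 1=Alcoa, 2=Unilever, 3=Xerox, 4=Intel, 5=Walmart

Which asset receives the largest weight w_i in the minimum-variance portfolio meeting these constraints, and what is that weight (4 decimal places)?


Intel (0.4228)

x=Σ⁻¹μ = [1.3024  0.5034  0.5092  1.6368  1.8495  1.2243]
y=Σ⁻¹𝟙 = [22.3935  17.7142  7.6715  11.4467  14.7382  15.9969]
a=μᵀx=0.688705  b=𝟙ᵀx=7.025702  c=𝟙ᵀy=89.960971  D=ac−b²=12.596100
λ₁=(c·0.130−b)/D = (89.960971·0.130−7.025702)/12.596100 = 0.370688
λ₂=(a−b·0.130)/D = (0.688705−7.025702·0.130)/12.596100 = -0.017834
w* = 0.370688·x + -0.017834·y:
  w_0 = 0.370688·1.3024 + -0.017834·22.3935 = 0.0834  (Starbucks)
  w_1 = 0.370688·0.5034 + -0.017834·17.7142 = -0.1293  (Alcoa)
  w_2 = 0.370688·0.5092 + -0.017834·7.6715 = 0.0519  (Unilever)
  w_3 = 0.370688·1.6368 + -0.017834·11.4467 = 0.4026  (Xerox)
  w_4 = 0.370688·1.8495 + -0.017834·14.7382 = 0.4228  (Intel)
  w_5 = 0.370688·1.2243 + -0.017834·15.9969 = 0.1685  (Walmart)
Σw_i=1.0000  μᵀw=0.1300
σ²=wᵀΣw=λ₁·μ_p+λ₂ = 0.370688·0.130 + -0.017834 = 0.030356 ≈ 0.0304


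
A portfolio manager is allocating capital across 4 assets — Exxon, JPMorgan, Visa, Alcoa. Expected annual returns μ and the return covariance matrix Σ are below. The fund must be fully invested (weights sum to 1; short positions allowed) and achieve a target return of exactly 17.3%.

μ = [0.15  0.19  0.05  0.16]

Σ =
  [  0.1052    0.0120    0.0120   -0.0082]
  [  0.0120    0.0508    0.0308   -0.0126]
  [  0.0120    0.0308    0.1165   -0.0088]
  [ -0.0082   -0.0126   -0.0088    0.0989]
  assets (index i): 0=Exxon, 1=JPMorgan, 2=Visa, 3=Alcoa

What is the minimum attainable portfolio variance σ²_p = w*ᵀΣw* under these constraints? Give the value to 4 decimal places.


p=Σ⁻¹μ = [1.1722  4.4359  -0.6968  2.2181]
q=Σ⁻¹𝟙 = [7.9754  18.8487  3.7996  13.5119]
a=μᵀp=1.338711  b=𝟙ᵀp=7.129468  c=𝟙ᵀq=44.135758  D=ac−b²=8.255712
λ₁=(c·0.173−b)/D = (44.135758·0.173−7.129468)/8.255712 = 0.061293
λ₂=(a−b·0.173)/D = (1.338711−7.129468·0.173)/8.255712 = 0.012756
w* = 0.061293·p + 0.012756·q:
  w_0 = 0.061293·1.1722 + 0.012756·7.9754 = 0.1736  (Exxon)
  w_1 = 0.061293·4.4359 + 0.012756·18.8487 = 0.5123  (JPMorgan)
  w_2 = 0.061293·-0.6968 + 0.012756·3.7996 = 0.0058  (Visa)
  w_3 = 0.061293·2.2181 + 0.012756·13.5119 = 0.3083  (Alcoa)
Σw_i=1.0000  μᵀw=0.1730
σ²=wᵀΣw=λ₁·μ_p+λ₂ = 0.061293·0.173 + 0.012756 = 0.023360 ≈ 0.0234

0.0234


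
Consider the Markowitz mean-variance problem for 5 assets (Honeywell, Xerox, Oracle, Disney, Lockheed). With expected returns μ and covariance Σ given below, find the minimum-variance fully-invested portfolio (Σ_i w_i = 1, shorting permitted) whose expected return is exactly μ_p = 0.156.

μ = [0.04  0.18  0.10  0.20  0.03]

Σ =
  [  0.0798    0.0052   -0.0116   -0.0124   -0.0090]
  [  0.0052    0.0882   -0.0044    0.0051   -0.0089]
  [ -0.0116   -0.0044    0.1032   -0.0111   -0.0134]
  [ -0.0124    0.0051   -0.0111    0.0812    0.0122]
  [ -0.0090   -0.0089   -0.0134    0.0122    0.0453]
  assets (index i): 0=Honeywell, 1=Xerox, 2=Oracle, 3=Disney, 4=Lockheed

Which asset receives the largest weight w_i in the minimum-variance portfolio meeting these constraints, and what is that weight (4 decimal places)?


Disney (0.3992)

x=Σ⁻¹μ = [1.1203  2.0130  1.5945  2.5663  1.0608]
y=Σ⁻¹𝟙 = [19.5930  13.4396  17.7547  12.3006  30.5474]
a=μᵀx=1.111678  b=𝟙ᵀx=8.354869  c=𝟙ᵀy=93.635316  D=ac−b²=34.288459
λ₁=(c·0.156−b)/D = (93.635316·0.156−8.354869)/34.288459 = 0.182342
λ₂=(a−b·0.156)/D = (1.111678−8.354869·0.156)/34.288459 = -0.005590
w* = 0.182342·x + -0.005590·y:
  w_0 = 0.182342·1.1203 + -0.005590·19.5930 = 0.0947  (Honeywell)
  w_1 = 0.182342·2.0130 + -0.005590·13.4396 = 0.2919  (Xerox)
  w_2 = 0.182342·1.5945 + -0.005590·17.7547 = 0.1915  (Oracle)
  w_3 = 0.182342·2.5663 + -0.005590·12.3006 = 0.3992  (Disney)
  w_4 = 0.182342·1.0608 + -0.005590·30.5474 = 0.0227  (Lockheed)
Σw_i=1.0000  μᵀw=0.1560
σ²=wᵀΣw=λ₁·μ_p+λ₂ = 0.182342·0.156 + -0.005590 = 0.022855 ≈ 0.0229


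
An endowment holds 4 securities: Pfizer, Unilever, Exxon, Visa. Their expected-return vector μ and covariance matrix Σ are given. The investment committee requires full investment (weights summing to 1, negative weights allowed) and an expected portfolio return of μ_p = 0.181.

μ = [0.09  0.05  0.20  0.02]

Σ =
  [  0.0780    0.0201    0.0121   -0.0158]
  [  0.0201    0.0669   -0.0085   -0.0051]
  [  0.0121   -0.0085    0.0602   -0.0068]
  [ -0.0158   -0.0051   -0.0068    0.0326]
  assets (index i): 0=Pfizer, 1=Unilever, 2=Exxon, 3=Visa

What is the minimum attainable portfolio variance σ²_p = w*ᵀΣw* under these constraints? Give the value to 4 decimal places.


g=Σ⁻¹μ = [0.6880  1.1346  3.5550  1.8660]
h=Σ⁻¹𝟙 = [14.2609  16.7517  21.1502  44.6189]
a=μᵀg=0.866957  b=𝟙ᵀg=7.243484  c=𝟙ᵀh=96.781760  D=ac−b²=31.437605
λ₁=(c·0.181−b)/D = (96.781760·0.181−7.243484)/31.437605 = 0.326807
λ₂=(a−b·0.181)/D = (0.866957−7.243484·0.181)/31.437605 = -0.014127
w* = 0.326807·g + -0.014127·h:
  w_0 = 0.326807·0.6880 + -0.014127·14.2609 = 0.0234  (Pfizer)
  w_1 = 0.326807·1.1346 + -0.014127·16.7517 = 0.1341  (Unilever)
  w_2 = 0.326807·3.5550 + -0.014127·21.1502 = 0.8630  (Exxon)
  w_3 = 0.326807·1.8660 + -0.014127·44.6189 = -0.0205  (Visa)
Σw_i=1.0000  μᵀw=0.1810
σ²=wᵀΣw=λ₁·μ_p+λ₂ = 0.326807·0.181 + -0.014127 = 0.045025 ≈ 0.0450

0.0450


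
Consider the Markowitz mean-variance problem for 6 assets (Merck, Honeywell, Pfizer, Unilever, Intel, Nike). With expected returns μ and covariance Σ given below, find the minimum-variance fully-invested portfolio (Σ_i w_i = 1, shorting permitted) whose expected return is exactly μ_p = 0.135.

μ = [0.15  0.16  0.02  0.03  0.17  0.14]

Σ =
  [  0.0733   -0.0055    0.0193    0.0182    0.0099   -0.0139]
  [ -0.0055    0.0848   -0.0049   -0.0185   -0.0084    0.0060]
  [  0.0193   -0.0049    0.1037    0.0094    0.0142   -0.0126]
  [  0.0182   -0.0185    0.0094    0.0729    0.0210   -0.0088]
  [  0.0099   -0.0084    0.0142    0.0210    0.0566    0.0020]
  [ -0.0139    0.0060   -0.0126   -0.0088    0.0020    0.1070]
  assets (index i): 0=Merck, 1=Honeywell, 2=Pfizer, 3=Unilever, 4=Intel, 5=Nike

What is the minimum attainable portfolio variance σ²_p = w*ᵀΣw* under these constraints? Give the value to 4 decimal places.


0.0152

p=Σ⁻¹μ = [2.2082  2.1601  -0.3486  -0.2698  3.0776  1.3534]
q=Σ⁻¹𝟙 = [10.5313  15.8908  7.1480  12.2915  11.4254  11.4619]
a=μᵀp=1.374452  b=𝟙ᵀp=8.180911  c=𝟙ᵀq=68.748913  D=ac−b²=27.564761
λ₁=(c·0.135−b)/D = (68.748913·0.135−8.180911)/27.564761 = 0.039913
λ₂=(a−b·0.135)/D = (1.374452−8.180911·0.135)/27.564761 = 0.009796
w* = 0.039913·p + 0.009796·q:
  w_0 = 0.039913·2.2082 + 0.009796·10.5313 = 0.1913  (Merck)
  w_1 = 0.039913·2.1601 + 0.009796·15.8908 = 0.2419  (Honeywell)
  w_2 = 0.039913·-0.3486 + 0.009796·7.1480 = 0.0561  (Pfizer)
  w_3 = 0.039913·-0.2698 + 0.009796·12.2915 = 0.1096  (Unilever)
  w_4 = 0.039913·3.0776 + 0.009796·11.4254 = 0.2348  (Intel)
  w_5 = 0.039913·1.3534 + 0.009796·11.4619 = 0.1663  (Nike)
Σw_i=1.0000  μᵀw=0.1350
σ²=wᵀΣw=λ₁·μ_p+λ₂ = 0.039913·0.135 + 0.009796 = 0.015184 ≈ 0.0152
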